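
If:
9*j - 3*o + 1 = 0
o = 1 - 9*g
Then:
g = 1/9 - o/9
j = o/3 - 1/9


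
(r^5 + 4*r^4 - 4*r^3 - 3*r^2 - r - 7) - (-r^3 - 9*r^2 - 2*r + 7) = r^5 + 4*r^4 - 3*r^3 + 6*r^2 + r - 14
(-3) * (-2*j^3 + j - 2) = 6*j^3 - 3*j + 6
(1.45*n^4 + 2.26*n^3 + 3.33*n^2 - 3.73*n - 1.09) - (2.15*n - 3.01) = 1.45*n^4 + 2.26*n^3 + 3.33*n^2 - 5.88*n + 1.92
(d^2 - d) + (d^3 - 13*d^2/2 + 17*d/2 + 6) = d^3 - 11*d^2/2 + 15*d/2 + 6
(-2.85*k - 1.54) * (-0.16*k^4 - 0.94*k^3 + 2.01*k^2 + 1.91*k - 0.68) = 0.456*k^5 + 2.9254*k^4 - 4.2809*k^3 - 8.5389*k^2 - 1.0034*k + 1.0472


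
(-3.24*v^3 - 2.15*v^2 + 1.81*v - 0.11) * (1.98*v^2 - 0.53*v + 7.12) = -6.4152*v^5 - 2.5398*v^4 - 18.3455*v^3 - 16.4851*v^2 + 12.9455*v - 0.7832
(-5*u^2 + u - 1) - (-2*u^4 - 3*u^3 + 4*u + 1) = 2*u^4 + 3*u^3 - 5*u^2 - 3*u - 2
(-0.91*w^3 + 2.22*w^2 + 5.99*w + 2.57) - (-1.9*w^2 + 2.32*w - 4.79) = -0.91*w^3 + 4.12*w^2 + 3.67*w + 7.36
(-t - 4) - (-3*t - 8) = 2*t + 4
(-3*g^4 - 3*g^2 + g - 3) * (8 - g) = 3*g^5 - 24*g^4 + 3*g^3 - 25*g^2 + 11*g - 24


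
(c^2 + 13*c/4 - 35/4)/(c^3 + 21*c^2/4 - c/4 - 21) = (c + 5)/(c^2 + 7*c + 12)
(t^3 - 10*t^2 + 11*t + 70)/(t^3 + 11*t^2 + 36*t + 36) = (t^2 - 12*t + 35)/(t^2 + 9*t + 18)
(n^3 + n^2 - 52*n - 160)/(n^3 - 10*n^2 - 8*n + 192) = (n + 5)/(n - 6)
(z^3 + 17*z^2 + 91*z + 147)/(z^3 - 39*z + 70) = (z^2 + 10*z + 21)/(z^2 - 7*z + 10)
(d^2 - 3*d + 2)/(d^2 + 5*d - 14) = (d - 1)/(d + 7)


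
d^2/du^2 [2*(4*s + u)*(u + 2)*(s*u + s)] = 4*s*(4*s + 3*u + 3)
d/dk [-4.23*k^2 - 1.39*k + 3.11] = -8.46*k - 1.39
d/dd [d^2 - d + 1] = 2*d - 1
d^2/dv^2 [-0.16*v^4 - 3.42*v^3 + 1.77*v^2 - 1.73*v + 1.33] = -1.92*v^2 - 20.52*v + 3.54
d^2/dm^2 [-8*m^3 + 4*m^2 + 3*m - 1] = 8 - 48*m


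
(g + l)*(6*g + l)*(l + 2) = 6*g^2*l + 12*g^2 + 7*g*l^2 + 14*g*l + l^3 + 2*l^2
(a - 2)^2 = a^2 - 4*a + 4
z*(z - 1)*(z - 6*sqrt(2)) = z^3 - 6*sqrt(2)*z^2 - z^2 + 6*sqrt(2)*z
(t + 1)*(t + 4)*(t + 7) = t^3 + 12*t^2 + 39*t + 28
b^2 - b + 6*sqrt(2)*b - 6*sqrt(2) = (b - 1)*(b + 6*sqrt(2))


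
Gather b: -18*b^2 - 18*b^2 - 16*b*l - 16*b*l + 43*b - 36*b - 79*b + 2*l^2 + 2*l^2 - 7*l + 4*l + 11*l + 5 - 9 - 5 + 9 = -36*b^2 + b*(-32*l - 72) + 4*l^2 + 8*l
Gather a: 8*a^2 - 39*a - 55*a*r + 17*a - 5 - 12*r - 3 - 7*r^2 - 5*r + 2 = 8*a^2 + a*(-55*r - 22) - 7*r^2 - 17*r - 6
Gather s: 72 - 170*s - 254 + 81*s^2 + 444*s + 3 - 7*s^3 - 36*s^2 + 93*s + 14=-7*s^3 + 45*s^2 + 367*s - 165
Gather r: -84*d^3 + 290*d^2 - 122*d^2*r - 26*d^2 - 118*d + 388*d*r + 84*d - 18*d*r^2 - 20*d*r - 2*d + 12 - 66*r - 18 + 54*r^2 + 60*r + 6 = -84*d^3 + 264*d^2 - 36*d + r^2*(54 - 18*d) + r*(-122*d^2 + 368*d - 6)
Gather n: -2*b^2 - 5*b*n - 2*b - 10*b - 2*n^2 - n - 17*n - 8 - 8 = -2*b^2 - 12*b - 2*n^2 + n*(-5*b - 18) - 16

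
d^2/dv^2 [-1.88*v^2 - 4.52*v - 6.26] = -3.76000000000000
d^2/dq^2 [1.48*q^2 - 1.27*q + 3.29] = 2.96000000000000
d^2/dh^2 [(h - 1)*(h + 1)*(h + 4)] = 6*h + 8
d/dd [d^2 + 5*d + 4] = 2*d + 5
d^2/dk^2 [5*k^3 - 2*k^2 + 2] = 30*k - 4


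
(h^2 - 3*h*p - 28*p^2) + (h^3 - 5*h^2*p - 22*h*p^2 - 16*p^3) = h^3 - 5*h^2*p + h^2 - 22*h*p^2 - 3*h*p - 16*p^3 - 28*p^2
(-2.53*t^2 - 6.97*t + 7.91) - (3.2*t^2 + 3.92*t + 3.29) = -5.73*t^2 - 10.89*t + 4.62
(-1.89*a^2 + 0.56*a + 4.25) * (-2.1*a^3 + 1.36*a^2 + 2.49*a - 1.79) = 3.969*a^5 - 3.7464*a^4 - 12.8695*a^3 + 10.5575*a^2 + 9.5801*a - 7.6075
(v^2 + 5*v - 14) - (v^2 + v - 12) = 4*v - 2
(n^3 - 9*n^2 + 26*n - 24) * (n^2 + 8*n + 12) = n^5 - n^4 - 34*n^3 + 76*n^2 + 120*n - 288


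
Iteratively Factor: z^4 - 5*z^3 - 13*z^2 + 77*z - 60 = (z - 5)*(z^3 - 13*z + 12) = (z - 5)*(z - 1)*(z^2 + z - 12) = (z - 5)*(z - 1)*(z + 4)*(z - 3)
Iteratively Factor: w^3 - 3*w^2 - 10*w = (w)*(w^2 - 3*w - 10) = w*(w + 2)*(w - 5)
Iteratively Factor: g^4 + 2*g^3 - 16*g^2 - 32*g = (g + 4)*(g^3 - 2*g^2 - 8*g) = (g + 2)*(g + 4)*(g^2 - 4*g) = g*(g + 2)*(g + 4)*(g - 4)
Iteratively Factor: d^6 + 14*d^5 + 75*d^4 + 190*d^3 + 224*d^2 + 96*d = (d + 1)*(d^5 + 13*d^4 + 62*d^3 + 128*d^2 + 96*d) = (d + 1)*(d + 3)*(d^4 + 10*d^3 + 32*d^2 + 32*d) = (d + 1)*(d + 3)*(d + 4)*(d^3 + 6*d^2 + 8*d) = d*(d + 1)*(d + 3)*(d + 4)*(d^2 + 6*d + 8) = d*(d + 1)*(d + 2)*(d + 3)*(d + 4)*(d + 4)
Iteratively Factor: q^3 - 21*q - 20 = (q - 5)*(q^2 + 5*q + 4) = (q - 5)*(q + 1)*(q + 4)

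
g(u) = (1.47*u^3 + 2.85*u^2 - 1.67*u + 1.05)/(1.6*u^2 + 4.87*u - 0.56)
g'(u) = (-3.2*u - 4.87)*(1.47*u^3 + 2.85*u^2 - 1.67*u + 1.05)/(1.6*u^2 + 4.87*u - 0.56)^2 + (4.41*u^2 + 5.7*u - 1.67)/(1.6*u^2 + 4.87*u - 0.56) = (2.352*u^4 + 14.3178*u^3 + 14.0819*u^2 - 6.552*u - 4.1783)/(2.56*u^4 + 15.584*u^3 + 21.9249*u^2 - 5.4544*u + 0.3136)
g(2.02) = 1.36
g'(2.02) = 0.79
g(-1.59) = -1.17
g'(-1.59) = -0.04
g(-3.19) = -66.18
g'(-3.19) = -1760.36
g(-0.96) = -1.06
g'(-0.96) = 0.31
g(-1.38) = -1.16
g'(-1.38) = 0.14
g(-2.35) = -0.52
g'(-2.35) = -2.50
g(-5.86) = -7.24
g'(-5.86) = 0.61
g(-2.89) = 4.57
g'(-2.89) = -30.43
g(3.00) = 2.16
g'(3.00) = 0.84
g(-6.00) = -7.33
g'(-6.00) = 0.64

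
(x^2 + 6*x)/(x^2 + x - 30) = x/(x - 5)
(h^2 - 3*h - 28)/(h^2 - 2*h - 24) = (h - 7)/(h - 6)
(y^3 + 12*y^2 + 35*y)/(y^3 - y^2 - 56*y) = (y + 5)/(y - 8)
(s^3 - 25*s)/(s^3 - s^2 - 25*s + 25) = s/(s - 1)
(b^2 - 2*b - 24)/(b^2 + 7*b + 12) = (b - 6)/(b + 3)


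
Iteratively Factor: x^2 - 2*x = (x)*(x - 2)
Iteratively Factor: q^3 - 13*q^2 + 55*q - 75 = (q - 5)*(q^2 - 8*q + 15) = (q - 5)*(q - 3)*(q - 5)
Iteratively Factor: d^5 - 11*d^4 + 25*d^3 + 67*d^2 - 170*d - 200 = (d + 2)*(d^4 - 13*d^3 + 51*d^2 - 35*d - 100) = (d - 5)*(d + 2)*(d^3 - 8*d^2 + 11*d + 20) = (d - 5)^2*(d + 2)*(d^2 - 3*d - 4) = (d - 5)^2*(d + 1)*(d + 2)*(d - 4)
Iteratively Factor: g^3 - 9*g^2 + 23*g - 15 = (g - 1)*(g^2 - 8*g + 15) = (g - 3)*(g - 1)*(g - 5)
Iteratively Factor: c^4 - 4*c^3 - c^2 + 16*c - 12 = (c + 2)*(c^3 - 6*c^2 + 11*c - 6) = (c - 3)*(c + 2)*(c^2 - 3*c + 2) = (c - 3)*(c - 1)*(c + 2)*(c - 2)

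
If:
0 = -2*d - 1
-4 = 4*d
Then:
No Solution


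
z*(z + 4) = z^2 + 4*z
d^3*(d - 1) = d^4 - d^3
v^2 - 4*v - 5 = (v - 5)*(v + 1)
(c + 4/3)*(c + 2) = c^2 + 10*c/3 + 8/3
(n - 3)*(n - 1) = n^2 - 4*n + 3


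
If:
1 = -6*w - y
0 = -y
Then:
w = -1/6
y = 0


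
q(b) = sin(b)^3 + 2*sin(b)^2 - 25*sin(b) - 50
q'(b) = 3*sin(b)^2*cos(b) + 4*sin(b)*cos(b) - 25*cos(b)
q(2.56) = -62.96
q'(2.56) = 18.30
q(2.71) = -60.03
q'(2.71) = 20.71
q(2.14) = -69.04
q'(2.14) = 10.51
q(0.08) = -51.98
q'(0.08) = -24.58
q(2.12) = -69.25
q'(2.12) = 10.13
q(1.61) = -71.99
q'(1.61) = 0.71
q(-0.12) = -46.98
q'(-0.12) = -25.25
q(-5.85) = -60.07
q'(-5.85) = -20.69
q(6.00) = -42.88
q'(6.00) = -24.85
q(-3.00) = -46.43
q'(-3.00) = 25.25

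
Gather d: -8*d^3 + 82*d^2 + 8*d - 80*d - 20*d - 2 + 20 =-8*d^3 + 82*d^2 - 92*d + 18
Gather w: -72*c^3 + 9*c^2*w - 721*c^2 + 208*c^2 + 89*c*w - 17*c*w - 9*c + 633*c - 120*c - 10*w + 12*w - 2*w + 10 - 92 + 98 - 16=-72*c^3 - 513*c^2 + 504*c + w*(9*c^2 + 72*c)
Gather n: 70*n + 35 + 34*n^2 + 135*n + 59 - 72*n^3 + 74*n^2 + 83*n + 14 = -72*n^3 + 108*n^2 + 288*n + 108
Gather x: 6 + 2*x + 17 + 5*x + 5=7*x + 28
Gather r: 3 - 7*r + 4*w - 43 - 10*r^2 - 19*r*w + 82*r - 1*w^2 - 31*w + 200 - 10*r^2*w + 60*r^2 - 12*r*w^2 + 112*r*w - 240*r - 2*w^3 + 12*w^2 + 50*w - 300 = r^2*(50 - 10*w) + r*(-12*w^2 + 93*w - 165) - 2*w^3 + 11*w^2 + 23*w - 140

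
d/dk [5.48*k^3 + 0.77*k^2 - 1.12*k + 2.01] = 16.44*k^2 + 1.54*k - 1.12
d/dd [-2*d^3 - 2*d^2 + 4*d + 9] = -6*d^2 - 4*d + 4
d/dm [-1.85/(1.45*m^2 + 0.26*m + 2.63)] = (5.365*m + 0.481)/(1.45*m^2 + 0.26*m + 2.63)^2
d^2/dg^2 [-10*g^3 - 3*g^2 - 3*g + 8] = -60*g - 6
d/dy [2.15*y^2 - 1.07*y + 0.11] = 4.3*y - 1.07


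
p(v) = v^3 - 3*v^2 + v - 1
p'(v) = 3*v^2 - 6*v + 1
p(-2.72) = -46.04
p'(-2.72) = 39.52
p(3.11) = 3.17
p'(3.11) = 11.36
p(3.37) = 6.57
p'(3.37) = 14.85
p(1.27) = -2.52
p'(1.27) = -1.78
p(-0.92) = -5.24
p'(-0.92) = 9.06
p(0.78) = -1.57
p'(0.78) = -1.85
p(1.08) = -2.16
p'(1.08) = -1.98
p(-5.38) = -248.93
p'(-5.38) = 120.11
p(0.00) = -1.00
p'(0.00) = 1.00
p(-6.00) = -331.00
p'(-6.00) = 145.00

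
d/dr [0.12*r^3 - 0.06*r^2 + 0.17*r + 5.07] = 0.36*r^2 - 0.12*r + 0.17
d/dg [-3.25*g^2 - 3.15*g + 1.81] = -6.5*g - 3.15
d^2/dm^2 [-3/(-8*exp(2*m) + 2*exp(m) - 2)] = 3*((1 - 16*exp(m))*(4*exp(2*m) - exp(m) + 1) + 2*(8*exp(m) - 1)^2*exp(m))*exp(m)/(2*(4*exp(2*m) - exp(m) + 1)^3)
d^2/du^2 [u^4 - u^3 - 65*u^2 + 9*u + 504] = 12*u^2 - 6*u - 130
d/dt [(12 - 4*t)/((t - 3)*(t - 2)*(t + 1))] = 4*(2*t - 1)/((t - 2)^2*(t + 1)^2)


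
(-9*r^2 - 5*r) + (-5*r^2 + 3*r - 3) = -14*r^2 - 2*r - 3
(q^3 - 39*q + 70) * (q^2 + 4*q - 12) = q^5 + 4*q^4 - 51*q^3 - 86*q^2 + 748*q - 840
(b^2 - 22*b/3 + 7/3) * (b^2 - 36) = b^4 - 22*b^3/3 - 101*b^2/3 + 264*b - 84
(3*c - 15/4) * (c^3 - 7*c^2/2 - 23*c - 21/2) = 3*c^4 - 57*c^3/4 - 447*c^2/8 + 219*c/4 + 315/8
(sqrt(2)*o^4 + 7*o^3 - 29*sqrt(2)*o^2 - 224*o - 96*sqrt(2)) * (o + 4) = sqrt(2)*o^5 + 4*sqrt(2)*o^4 + 7*o^4 - 29*sqrt(2)*o^3 + 28*o^3 - 224*o^2 - 116*sqrt(2)*o^2 - 896*o - 96*sqrt(2)*o - 384*sqrt(2)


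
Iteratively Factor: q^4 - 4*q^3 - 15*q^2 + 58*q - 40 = (q - 5)*(q^3 + q^2 - 10*q + 8) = (q - 5)*(q + 4)*(q^2 - 3*q + 2) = (q - 5)*(q - 2)*(q + 4)*(q - 1)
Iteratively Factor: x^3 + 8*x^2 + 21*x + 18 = (x + 3)*(x^2 + 5*x + 6) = (x + 3)^2*(x + 2)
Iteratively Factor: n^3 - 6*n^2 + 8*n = (n - 2)*(n^2 - 4*n) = (n - 4)*(n - 2)*(n)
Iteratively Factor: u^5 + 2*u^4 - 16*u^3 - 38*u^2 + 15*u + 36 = (u + 3)*(u^4 - u^3 - 13*u^2 + u + 12) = (u + 1)*(u + 3)*(u^3 - 2*u^2 - 11*u + 12) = (u - 1)*(u + 1)*(u + 3)*(u^2 - u - 12) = (u - 1)*(u + 1)*(u + 3)^2*(u - 4)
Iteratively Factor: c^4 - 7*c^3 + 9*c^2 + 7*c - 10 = (c - 5)*(c^3 - 2*c^2 - c + 2) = (c - 5)*(c - 2)*(c^2 - 1) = (c - 5)*(c - 2)*(c - 1)*(c + 1)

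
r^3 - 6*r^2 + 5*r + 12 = (r - 4)*(r - 3)*(r + 1)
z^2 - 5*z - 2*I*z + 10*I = (z - 5)*(z - 2*I)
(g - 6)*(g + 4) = g^2 - 2*g - 24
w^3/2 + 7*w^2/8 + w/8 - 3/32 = (w/2 + 1/4)*(w - 1/4)*(w + 3/2)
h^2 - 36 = (h - 6)*(h + 6)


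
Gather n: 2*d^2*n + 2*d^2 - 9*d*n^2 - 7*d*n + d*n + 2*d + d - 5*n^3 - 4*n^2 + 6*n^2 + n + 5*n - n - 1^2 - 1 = 2*d^2 + 3*d - 5*n^3 + n^2*(2 - 9*d) + n*(2*d^2 - 6*d + 5) - 2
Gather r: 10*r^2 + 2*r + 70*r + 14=10*r^2 + 72*r + 14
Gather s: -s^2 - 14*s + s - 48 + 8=-s^2 - 13*s - 40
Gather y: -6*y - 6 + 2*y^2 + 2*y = 2*y^2 - 4*y - 6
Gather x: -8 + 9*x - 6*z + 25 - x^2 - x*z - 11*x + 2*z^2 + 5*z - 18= -x^2 + x*(-z - 2) + 2*z^2 - z - 1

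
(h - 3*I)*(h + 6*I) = h^2 + 3*I*h + 18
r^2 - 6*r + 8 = (r - 4)*(r - 2)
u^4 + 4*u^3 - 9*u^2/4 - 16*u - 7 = (u - 2)*(u + 1/2)*(u + 2)*(u + 7/2)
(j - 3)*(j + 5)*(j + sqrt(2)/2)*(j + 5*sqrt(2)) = j^4 + 2*j^3 + 11*sqrt(2)*j^3/2 - 10*j^2 + 11*sqrt(2)*j^2 - 165*sqrt(2)*j/2 + 10*j - 75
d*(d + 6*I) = d^2 + 6*I*d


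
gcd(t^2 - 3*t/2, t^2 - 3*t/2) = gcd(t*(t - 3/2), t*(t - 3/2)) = t^2 - 3*t/2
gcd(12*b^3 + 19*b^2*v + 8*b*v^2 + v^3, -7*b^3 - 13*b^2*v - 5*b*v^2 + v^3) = b + v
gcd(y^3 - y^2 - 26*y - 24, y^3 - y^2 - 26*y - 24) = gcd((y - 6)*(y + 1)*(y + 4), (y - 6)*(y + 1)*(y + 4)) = y^3 - y^2 - 26*y - 24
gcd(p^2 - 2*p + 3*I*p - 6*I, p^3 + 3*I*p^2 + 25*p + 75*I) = p + 3*I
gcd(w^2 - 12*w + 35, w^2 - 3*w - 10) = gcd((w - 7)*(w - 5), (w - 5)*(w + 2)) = w - 5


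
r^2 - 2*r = r*(r - 2)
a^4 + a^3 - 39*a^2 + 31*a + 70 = (a - 5)*(a - 2)*(a + 1)*(a + 7)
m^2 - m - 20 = (m - 5)*(m + 4)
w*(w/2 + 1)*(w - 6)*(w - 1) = w^4/2 - 5*w^3/2 - 4*w^2 + 6*w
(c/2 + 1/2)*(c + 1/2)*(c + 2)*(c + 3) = c^4/2 + 13*c^3/4 + 7*c^2 + 23*c/4 + 3/2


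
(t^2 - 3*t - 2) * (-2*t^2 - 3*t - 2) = -2*t^4 + 3*t^3 + 11*t^2 + 12*t + 4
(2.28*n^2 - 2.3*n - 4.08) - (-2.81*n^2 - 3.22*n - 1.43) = 5.09*n^2 + 0.92*n - 2.65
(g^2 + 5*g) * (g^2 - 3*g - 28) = g^4 + 2*g^3 - 43*g^2 - 140*g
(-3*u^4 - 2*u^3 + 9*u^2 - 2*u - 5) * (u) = -3*u^5 - 2*u^4 + 9*u^3 - 2*u^2 - 5*u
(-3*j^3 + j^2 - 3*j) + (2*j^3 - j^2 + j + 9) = -j^3 - 2*j + 9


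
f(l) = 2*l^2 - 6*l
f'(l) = 4*l - 6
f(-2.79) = 32.31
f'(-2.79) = -17.16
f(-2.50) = 27.50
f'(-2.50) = -16.00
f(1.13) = -4.23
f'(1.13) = -1.48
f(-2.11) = 21.56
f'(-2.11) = -14.44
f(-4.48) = 67.02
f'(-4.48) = -23.92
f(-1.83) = 17.68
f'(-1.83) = -13.32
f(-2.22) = 23.18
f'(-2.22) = -14.88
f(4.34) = 11.63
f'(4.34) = 11.36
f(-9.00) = 216.00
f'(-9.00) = -42.00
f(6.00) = 36.00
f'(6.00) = 18.00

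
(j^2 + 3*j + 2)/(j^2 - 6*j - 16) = (j + 1)/(j - 8)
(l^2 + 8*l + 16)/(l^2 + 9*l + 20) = (l + 4)/(l + 5)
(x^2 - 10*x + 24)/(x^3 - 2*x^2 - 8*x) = (x - 6)/(x*(x + 2))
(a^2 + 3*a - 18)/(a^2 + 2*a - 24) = (a - 3)/(a - 4)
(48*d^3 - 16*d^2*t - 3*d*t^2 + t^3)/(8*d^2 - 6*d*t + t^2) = (-12*d^2 + d*t + t^2)/(-2*d + t)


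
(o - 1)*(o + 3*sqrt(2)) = o^2 - o + 3*sqrt(2)*o - 3*sqrt(2)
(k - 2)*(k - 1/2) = k^2 - 5*k/2 + 1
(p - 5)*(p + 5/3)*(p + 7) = p^3 + 11*p^2/3 - 95*p/3 - 175/3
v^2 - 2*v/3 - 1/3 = (v - 1)*(v + 1/3)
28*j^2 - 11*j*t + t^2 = (-7*j + t)*(-4*j + t)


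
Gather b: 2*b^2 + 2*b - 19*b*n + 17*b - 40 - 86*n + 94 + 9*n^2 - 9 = 2*b^2 + b*(19 - 19*n) + 9*n^2 - 86*n + 45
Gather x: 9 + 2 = 11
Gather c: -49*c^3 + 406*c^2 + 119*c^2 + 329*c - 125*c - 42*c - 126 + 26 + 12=-49*c^3 + 525*c^2 + 162*c - 88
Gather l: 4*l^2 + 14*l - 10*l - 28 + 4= 4*l^2 + 4*l - 24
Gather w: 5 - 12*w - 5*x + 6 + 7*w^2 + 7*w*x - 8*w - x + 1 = 7*w^2 + w*(7*x - 20) - 6*x + 12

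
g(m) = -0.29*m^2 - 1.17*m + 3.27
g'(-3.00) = 0.57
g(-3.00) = 4.17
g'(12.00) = -8.13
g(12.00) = -52.53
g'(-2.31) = 0.17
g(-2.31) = 4.43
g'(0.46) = -1.44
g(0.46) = 2.67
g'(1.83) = -2.23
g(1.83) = 0.16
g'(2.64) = -2.70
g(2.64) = -1.84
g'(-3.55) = 0.89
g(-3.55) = 3.77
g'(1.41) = -1.99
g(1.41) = 1.04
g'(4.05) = -3.52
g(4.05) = -6.23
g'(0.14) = -1.25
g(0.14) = 3.10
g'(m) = -0.58*m - 1.17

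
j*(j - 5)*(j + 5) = j^3 - 25*j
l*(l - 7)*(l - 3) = l^3 - 10*l^2 + 21*l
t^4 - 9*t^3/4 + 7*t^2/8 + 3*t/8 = t*(t - 3/2)*(t - 1)*(t + 1/4)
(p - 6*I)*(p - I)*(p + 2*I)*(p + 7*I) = p^4 + 2*I*p^3 + 43*p^2 + 44*I*p + 84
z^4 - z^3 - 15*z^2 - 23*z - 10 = (z - 5)*(z + 1)^2*(z + 2)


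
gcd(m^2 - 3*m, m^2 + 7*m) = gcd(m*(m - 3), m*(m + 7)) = m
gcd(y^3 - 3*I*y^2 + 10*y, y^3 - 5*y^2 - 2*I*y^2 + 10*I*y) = y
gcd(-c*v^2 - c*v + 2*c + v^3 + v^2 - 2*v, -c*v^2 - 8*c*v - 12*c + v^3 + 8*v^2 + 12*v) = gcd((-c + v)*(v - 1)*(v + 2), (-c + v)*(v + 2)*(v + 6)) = -c*v - 2*c + v^2 + 2*v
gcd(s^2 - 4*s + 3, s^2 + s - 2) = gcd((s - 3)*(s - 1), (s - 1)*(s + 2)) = s - 1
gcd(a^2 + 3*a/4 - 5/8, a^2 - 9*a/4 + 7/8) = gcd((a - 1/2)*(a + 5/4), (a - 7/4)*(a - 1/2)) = a - 1/2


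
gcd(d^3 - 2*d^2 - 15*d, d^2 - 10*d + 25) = d - 5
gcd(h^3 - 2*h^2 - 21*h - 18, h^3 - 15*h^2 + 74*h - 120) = h - 6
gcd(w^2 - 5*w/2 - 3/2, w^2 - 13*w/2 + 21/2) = w - 3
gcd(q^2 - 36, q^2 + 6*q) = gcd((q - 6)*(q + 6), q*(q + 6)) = q + 6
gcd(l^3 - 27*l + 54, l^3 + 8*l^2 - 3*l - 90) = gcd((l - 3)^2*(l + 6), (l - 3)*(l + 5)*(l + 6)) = l^2 + 3*l - 18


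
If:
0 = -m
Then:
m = 0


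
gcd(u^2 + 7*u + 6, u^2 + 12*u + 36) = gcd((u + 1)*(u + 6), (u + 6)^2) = u + 6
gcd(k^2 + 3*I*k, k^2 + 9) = k + 3*I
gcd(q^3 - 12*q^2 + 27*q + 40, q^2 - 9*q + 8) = q - 8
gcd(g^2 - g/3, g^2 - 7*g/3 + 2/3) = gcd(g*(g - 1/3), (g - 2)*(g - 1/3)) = g - 1/3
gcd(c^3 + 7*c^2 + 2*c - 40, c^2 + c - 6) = c - 2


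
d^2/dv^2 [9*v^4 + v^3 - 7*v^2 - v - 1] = 108*v^2 + 6*v - 14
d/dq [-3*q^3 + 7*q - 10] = 7 - 9*q^2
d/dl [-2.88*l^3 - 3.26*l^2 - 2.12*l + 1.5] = -8.64*l^2 - 6.52*l - 2.12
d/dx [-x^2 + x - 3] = 1 - 2*x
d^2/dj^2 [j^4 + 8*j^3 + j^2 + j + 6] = 12*j^2 + 48*j + 2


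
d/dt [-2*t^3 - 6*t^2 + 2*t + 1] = -6*t^2 - 12*t + 2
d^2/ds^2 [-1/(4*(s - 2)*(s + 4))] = (-(s - 2)^2 - (s - 2)*(s + 4) - (s + 4)^2)/(2*(s - 2)^3*(s + 4)^3)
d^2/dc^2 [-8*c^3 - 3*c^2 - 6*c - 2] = -48*c - 6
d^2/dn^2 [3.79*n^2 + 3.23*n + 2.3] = 7.58000000000000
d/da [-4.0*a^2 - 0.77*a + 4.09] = -8.0*a - 0.77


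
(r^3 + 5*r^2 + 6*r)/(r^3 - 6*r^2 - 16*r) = (r + 3)/(r - 8)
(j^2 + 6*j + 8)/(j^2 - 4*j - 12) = (j + 4)/(j - 6)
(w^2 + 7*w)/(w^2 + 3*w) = (w + 7)/(w + 3)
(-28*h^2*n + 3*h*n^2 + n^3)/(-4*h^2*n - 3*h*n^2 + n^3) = (7*h + n)/(h + n)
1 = 1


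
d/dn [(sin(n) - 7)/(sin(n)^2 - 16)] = (14*sin(n) + cos(n)^2 - 17)*cos(n)/(sin(n)^2 - 16)^2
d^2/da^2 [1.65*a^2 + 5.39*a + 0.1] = 3.30000000000000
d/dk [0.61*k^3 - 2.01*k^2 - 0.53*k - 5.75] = 1.83*k^2 - 4.02*k - 0.53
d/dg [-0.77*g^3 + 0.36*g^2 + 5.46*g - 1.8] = -2.31*g^2 + 0.72*g + 5.46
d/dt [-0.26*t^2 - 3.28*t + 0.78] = -0.52*t - 3.28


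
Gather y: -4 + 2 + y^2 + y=y^2 + y - 2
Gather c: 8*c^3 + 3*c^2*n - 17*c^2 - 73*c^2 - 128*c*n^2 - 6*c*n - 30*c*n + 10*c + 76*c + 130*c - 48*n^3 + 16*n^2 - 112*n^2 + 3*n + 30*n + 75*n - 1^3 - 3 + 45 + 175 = 8*c^3 + c^2*(3*n - 90) + c*(-128*n^2 - 36*n + 216) - 48*n^3 - 96*n^2 + 108*n + 216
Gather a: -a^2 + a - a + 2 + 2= 4 - a^2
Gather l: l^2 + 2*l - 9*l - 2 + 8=l^2 - 7*l + 6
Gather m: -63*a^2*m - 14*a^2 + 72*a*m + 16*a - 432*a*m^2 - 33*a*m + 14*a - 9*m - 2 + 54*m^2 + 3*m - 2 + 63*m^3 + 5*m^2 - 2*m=-14*a^2 + 30*a + 63*m^3 + m^2*(59 - 432*a) + m*(-63*a^2 + 39*a - 8) - 4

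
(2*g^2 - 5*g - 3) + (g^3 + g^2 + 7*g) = g^3 + 3*g^2 + 2*g - 3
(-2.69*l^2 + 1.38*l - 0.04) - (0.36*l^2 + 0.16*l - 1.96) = -3.05*l^2 + 1.22*l + 1.92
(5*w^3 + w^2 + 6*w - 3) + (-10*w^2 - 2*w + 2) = 5*w^3 - 9*w^2 + 4*w - 1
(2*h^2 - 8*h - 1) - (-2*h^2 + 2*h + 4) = 4*h^2 - 10*h - 5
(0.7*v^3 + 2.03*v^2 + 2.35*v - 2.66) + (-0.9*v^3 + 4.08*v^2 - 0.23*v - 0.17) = -0.2*v^3 + 6.11*v^2 + 2.12*v - 2.83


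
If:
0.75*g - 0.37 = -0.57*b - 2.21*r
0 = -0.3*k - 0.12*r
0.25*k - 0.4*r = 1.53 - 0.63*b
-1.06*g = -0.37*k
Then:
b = 2.11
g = 0.06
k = 0.16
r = -0.40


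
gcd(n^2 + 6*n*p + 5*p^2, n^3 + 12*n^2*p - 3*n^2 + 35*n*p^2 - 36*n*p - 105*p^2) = n + 5*p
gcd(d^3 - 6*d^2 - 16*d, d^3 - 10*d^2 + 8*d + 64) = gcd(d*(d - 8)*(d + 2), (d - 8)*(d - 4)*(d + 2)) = d^2 - 6*d - 16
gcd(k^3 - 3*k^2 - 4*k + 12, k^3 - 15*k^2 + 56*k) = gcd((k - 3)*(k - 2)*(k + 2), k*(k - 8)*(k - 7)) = 1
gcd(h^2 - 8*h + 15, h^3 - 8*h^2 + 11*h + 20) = h - 5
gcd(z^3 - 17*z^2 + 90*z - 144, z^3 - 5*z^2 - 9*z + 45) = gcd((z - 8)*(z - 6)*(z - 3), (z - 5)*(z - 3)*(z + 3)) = z - 3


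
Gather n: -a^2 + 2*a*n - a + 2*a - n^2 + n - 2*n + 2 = -a^2 + a - n^2 + n*(2*a - 1) + 2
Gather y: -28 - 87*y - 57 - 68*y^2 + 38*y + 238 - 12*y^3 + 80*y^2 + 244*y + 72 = -12*y^3 + 12*y^2 + 195*y + 225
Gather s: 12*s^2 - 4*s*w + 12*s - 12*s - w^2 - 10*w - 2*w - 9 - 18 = 12*s^2 - 4*s*w - w^2 - 12*w - 27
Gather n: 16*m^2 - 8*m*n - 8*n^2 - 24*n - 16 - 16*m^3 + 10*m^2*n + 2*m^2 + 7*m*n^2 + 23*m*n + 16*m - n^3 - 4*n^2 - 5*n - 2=-16*m^3 + 18*m^2 + 16*m - n^3 + n^2*(7*m - 12) + n*(10*m^2 + 15*m - 29) - 18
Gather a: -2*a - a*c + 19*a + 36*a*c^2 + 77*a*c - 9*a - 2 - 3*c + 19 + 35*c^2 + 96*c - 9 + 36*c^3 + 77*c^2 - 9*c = a*(36*c^2 + 76*c + 8) + 36*c^3 + 112*c^2 + 84*c + 8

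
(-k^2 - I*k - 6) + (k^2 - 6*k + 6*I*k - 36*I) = -6*k + 5*I*k - 6 - 36*I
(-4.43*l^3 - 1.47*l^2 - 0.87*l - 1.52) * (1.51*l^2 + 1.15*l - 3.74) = -6.6893*l^5 - 7.3142*l^4 + 13.564*l^3 + 2.2021*l^2 + 1.5058*l + 5.6848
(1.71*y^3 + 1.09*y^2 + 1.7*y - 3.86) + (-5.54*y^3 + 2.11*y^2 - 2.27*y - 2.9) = -3.83*y^3 + 3.2*y^2 - 0.57*y - 6.76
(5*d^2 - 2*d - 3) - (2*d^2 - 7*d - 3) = 3*d^2 + 5*d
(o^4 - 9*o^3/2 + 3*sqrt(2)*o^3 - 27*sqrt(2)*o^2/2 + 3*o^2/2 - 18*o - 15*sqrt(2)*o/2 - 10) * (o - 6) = o^5 - 21*o^4/2 + 3*sqrt(2)*o^4 - 63*sqrt(2)*o^3/2 + 57*o^3/2 - 27*o^2 + 147*sqrt(2)*o^2/2 + 45*sqrt(2)*o + 98*o + 60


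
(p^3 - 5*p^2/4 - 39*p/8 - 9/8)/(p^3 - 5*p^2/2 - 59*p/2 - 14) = (-8*p^3 + 10*p^2 + 39*p + 9)/(4*(-2*p^3 + 5*p^2 + 59*p + 28))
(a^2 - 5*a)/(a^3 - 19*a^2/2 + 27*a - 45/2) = 2*a/(2*a^2 - 9*a + 9)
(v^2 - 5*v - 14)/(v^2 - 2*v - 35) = (v + 2)/(v + 5)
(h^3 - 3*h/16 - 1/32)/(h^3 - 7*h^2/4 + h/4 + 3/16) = (4*h + 1)/(2*(2*h - 3))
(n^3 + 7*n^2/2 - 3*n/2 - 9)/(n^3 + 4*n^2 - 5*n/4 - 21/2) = 2*(n + 3)/(2*n + 7)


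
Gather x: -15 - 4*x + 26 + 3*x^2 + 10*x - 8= 3*x^2 + 6*x + 3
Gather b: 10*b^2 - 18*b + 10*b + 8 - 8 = 10*b^2 - 8*b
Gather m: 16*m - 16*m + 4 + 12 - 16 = 0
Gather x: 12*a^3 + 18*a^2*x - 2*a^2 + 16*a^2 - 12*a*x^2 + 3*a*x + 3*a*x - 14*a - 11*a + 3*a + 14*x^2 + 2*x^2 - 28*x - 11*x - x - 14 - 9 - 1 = 12*a^3 + 14*a^2 - 22*a + x^2*(16 - 12*a) + x*(18*a^2 + 6*a - 40) - 24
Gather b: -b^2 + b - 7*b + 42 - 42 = -b^2 - 6*b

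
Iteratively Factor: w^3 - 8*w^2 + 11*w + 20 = (w + 1)*(w^2 - 9*w + 20) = (w - 5)*(w + 1)*(w - 4)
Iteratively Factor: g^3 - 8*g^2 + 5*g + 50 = (g - 5)*(g^2 - 3*g - 10) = (g - 5)^2*(g + 2)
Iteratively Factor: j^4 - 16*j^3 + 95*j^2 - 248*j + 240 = (j - 4)*(j^3 - 12*j^2 + 47*j - 60) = (j - 4)^2*(j^2 - 8*j + 15) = (j - 5)*(j - 4)^2*(j - 3)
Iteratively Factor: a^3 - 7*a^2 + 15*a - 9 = (a - 1)*(a^2 - 6*a + 9) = (a - 3)*(a - 1)*(a - 3)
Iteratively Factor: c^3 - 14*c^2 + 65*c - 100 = (c - 4)*(c^2 - 10*c + 25) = (c - 5)*(c - 4)*(c - 5)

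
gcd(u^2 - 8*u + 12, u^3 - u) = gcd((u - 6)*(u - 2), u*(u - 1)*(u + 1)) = 1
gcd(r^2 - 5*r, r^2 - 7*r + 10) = r - 5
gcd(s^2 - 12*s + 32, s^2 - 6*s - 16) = s - 8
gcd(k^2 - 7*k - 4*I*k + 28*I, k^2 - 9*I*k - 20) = k - 4*I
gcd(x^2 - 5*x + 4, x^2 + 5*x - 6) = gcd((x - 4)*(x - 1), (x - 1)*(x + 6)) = x - 1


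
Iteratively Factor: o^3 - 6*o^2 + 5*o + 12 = (o - 3)*(o^2 - 3*o - 4) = (o - 3)*(o + 1)*(o - 4)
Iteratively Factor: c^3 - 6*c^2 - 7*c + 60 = (c + 3)*(c^2 - 9*c + 20) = (c - 4)*(c + 3)*(c - 5)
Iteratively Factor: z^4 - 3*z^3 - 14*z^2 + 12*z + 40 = (z - 5)*(z^3 + 2*z^2 - 4*z - 8) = (z - 5)*(z - 2)*(z^2 + 4*z + 4) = (z - 5)*(z - 2)*(z + 2)*(z + 2)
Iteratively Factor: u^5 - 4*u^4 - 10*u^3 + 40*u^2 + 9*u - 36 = (u + 3)*(u^4 - 7*u^3 + 11*u^2 + 7*u - 12) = (u - 3)*(u + 3)*(u^3 - 4*u^2 - u + 4) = (u - 4)*(u - 3)*(u + 3)*(u^2 - 1) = (u - 4)*(u - 3)*(u - 1)*(u + 3)*(u + 1)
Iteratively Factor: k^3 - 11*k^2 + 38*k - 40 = (k - 2)*(k^2 - 9*k + 20) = (k - 5)*(k - 2)*(k - 4)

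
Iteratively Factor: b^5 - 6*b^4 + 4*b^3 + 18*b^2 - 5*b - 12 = (b + 1)*(b^4 - 7*b^3 + 11*b^2 + 7*b - 12) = (b - 3)*(b + 1)*(b^3 - 4*b^2 - b + 4) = (b - 3)*(b - 1)*(b + 1)*(b^2 - 3*b - 4) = (b - 4)*(b - 3)*(b - 1)*(b + 1)*(b + 1)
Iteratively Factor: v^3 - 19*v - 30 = (v + 2)*(v^2 - 2*v - 15) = (v - 5)*(v + 2)*(v + 3)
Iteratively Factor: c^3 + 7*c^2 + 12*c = (c + 3)*(c^2 + 4*c) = (c + 3)*(c + 4)*(c)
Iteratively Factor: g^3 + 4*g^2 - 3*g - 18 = (g + 3)*(g^2 + g - 6) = (g - 2)*(g + 3)*(g + 3)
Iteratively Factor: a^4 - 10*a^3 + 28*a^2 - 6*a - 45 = (a - 5)*(a^3 - 5*a^2 + 3*a + 9) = (a - 5)*(a - 3)*(a^2 - 2*a - 3) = (a - 5)*(a - 3)*(a + 1)*(a - 3)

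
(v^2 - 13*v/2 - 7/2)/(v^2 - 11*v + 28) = (v + 1/2)/(v - 4)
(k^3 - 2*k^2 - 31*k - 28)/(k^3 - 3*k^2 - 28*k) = (k + 1)/k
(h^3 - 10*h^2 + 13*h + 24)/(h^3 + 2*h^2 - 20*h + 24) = (h^3 - 10*h^2 + 13*h + 24)/(h^3 + 2*h^2 - 20*h + 24)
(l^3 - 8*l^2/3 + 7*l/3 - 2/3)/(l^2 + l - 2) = (3*l^2 - 5*l + 2)/(3*(l + 2))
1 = 1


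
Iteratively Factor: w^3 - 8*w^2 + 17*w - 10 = (w - 5)*(w^2 - 3*w + 2) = (w - 5)*(w - 1)*(w - 2)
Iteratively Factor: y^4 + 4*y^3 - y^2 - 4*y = (y)*(y^3 + 4*y^2 - y - 4) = y*(y + 4)*(y^2 - 1) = y*(y + 1)*(y + 4)*(y - 1)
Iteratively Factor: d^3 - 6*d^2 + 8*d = (d)*(d^2 - 6*d + 8) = d*(d - 4)*(d - 2)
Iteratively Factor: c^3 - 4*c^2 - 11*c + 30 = (c + 3)*(c^2 - 7*c + 10) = (c - 2)*(c + 3)*(c - 5)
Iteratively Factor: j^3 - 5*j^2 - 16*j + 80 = (j - 4)*(j^2 - j - 20) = (j - 4)*(j + 4)*(j - 5)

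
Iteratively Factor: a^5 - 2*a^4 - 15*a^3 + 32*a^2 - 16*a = (a - 4)*(a^4 + 2*a^3 - 7*a^2 + 4*a) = (a - 4)*(a - 1)*(a^3 + 3*a^2 - 4*a) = (a - 4)*(a - 1)*(a + 4)*(a^2 - a) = (a - 4)*(a - 1)^2*(a + 4)*(a)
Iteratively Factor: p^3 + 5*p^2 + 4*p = (p + 1)*(p^2 + 4*p) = p*(p + 1)*(p + 4)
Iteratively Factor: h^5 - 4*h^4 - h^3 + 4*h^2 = (h)*(h^4 - 4*h^3 - h^2 + 4*h) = h^2*(h^3 - 4*h^2 - h + 4) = h^2*(h - 1)*(h^2 - 3*h - 4) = h^2*(h - 4)*(h - 1)*(h + 1)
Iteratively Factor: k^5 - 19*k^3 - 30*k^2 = (k + 3)*(k^4 - 3*k^3 - 10*k^2) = k*(k + 3)*(k^3 - 3*k^2 - 10*k) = k*(k + 2)*(k + 3)*(k^2 - 5*k) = k*(k - 5)*(k + 2)*(k + 3)*(k)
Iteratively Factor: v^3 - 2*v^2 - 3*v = (v + 1)*(v^2 - 3*v) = v*(v + 1)*(v - 3)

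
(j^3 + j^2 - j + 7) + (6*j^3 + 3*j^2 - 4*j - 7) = 7*j^3 + 4*j^2 - 5*j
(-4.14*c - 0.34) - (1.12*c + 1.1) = -5.26*c - 1.44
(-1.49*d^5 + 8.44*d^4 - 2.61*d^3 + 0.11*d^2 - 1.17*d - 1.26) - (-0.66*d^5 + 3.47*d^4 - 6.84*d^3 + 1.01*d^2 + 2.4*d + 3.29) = -0.83*d^5 + 4.97*d^4 + 4.23*d^3 - 0.9*d^2 - 3.57*d - 4.55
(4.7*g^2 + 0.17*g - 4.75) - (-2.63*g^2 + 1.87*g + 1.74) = 7.33*g^2 - 1.7*g - 6.49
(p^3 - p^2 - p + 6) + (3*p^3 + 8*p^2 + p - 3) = 4*p^3 + 7*p^2 + 3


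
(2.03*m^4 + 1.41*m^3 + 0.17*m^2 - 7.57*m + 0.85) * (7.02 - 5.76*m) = -11.6928*m^5 + 6.129*m^4 + 8.919*m^3 + 44.7966*m^2 - 58.0374*m + 5.967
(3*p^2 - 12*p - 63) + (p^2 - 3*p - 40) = 4*p^2 - 15*p - 103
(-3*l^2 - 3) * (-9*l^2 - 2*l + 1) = 27*l^4 + 6*l^3 + 24*l^2 + 6*l - 3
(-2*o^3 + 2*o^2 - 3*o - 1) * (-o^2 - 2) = 2*o^5 - 2*o^4 + 7*o^3 - 3*o^2 + 6*o + 2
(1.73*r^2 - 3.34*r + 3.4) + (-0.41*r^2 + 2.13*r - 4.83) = 1.32*r^2 - 1.21*r - 1.43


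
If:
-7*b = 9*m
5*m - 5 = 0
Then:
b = -9/7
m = 1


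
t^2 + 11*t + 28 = (t + 4)*(t + 7)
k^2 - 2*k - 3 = (k - 3)*(k + 1)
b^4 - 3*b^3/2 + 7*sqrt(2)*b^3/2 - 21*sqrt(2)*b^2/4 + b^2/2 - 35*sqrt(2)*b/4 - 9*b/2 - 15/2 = (b - 5/2)*(b + 1)*(b + sqrt(2)/2)*(b + 3*sqrt(2))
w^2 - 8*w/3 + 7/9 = (w - 7/3)*(w - 1/3)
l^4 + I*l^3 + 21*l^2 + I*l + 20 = (l - 4*I)*(l - I)*(l + I)*(l + 5*I)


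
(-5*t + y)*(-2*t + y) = 10*t^2 - 7*t*y + y^2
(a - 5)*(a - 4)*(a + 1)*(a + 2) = a^4 - 6*a^3 - 5*a^2 + 42*a + 40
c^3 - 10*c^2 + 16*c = c*(c - 8)*(c - 2)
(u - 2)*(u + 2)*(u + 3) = u^3 + 3*u^2 - 4*u - 12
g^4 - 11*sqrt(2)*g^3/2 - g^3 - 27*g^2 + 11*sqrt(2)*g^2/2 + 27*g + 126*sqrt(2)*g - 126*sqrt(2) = (g - 1)*(g - 6*sqrt(2))*(g - 3*sqrt(2))*(g + 7*sqrt(2)/2)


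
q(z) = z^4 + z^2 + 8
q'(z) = 4*z^3 + 2*z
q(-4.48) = 430.89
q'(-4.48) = -368.62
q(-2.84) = 81.12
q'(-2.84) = -97.31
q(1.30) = 12.55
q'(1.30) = 11.39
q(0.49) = 8.30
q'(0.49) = 1.45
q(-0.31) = 8.11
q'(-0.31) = -0.74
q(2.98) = 95.74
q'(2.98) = 111.81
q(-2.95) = 92.44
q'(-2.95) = -108.59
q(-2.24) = 38.19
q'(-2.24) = -49.44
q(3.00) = 98.00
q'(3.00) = 114.00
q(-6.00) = 1340.00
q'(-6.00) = -876.00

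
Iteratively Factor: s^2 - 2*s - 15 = (s + 3)*(s - 5)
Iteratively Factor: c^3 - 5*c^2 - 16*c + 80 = (c - 5)*(c^2 - 16) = (c - 5)*(c - 4)*(c + 4)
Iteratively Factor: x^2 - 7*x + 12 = (x - 3)*(x - 4)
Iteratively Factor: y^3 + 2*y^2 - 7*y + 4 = (y - 1)*(y^2 + 3*y - 4) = (y - 1)*(y + 4)*(y - 1)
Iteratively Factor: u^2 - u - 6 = (u + 2)*(u - 3)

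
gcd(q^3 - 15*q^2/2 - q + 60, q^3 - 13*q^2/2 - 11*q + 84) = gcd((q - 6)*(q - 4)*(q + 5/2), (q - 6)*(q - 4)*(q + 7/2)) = q^2 - 10*q + 24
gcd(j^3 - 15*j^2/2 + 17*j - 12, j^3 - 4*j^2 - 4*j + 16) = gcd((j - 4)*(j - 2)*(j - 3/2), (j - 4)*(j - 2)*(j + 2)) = j^2 - 6*j + 8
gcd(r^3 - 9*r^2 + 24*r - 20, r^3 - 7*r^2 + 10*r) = r^2 - 7*r + 10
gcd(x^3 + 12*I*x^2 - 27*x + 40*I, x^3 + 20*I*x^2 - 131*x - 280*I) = x^2 + 13*I*x - 40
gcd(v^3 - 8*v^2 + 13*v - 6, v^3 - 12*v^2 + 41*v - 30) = v^2 - 7*v + 6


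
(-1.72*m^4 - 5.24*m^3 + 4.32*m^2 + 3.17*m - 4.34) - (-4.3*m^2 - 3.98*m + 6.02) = -1.72*m^4 - 5.24*m^3 + 8.62*m^2 + 7.15*m - 10.36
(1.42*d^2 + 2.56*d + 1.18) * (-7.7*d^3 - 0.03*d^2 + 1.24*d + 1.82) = -10.934*d^5 - 19.7546*d^4 - 7.402*d^3 + 5.7234*d^2 + 6.1224*d + 2.1476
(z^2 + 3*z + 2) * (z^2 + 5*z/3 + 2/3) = z^4 + 14*z^3/3 + 23*z^2/3 + 16*z/3 + 4/3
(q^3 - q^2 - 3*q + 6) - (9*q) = q^3 - q^2 - 12*q + 6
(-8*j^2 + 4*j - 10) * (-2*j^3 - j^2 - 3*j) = 16*j^5 + 40*j^3 - 2*j^2 + 30*j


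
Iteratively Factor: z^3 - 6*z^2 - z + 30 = (z - 5)*(z^2 - z - 6) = (z - 5)*(z + 2)*(z - 3)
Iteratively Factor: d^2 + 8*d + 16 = (d + 4)*(d + 4)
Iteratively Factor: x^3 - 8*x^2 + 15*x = (x - 3)*(x^2 - 5*x) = x*(x - 3)*(x - 5)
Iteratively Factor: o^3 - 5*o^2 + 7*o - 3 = (o - 1)*(o^2 - 4*o + 3) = (o - 1)^2*(o - 3)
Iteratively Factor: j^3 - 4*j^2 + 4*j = (j - 2)*(j^2 - 2*j) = (j - 2)^2*(j)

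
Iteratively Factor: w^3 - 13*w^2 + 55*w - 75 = (w - 5)*(w^2 - 8*w + 15) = (w - 5)*(w - 3)*(w - 5)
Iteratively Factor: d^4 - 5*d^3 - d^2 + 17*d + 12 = (d - 4)*(d^3 - d^2 - 5*d - 3) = (d - 4)*(d - 3)*(d^2 + 2*d + 1) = (d - 4)*(d - 3)*(d + 1)*(d + 1)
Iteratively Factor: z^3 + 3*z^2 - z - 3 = (z - 1)*(z^2 + 4*z + 3) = (z - 1)*(z + 3)*(z + 1)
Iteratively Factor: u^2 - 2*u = (u)*(u - 2)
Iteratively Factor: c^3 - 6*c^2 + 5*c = (c)*(c^2 - 6*c + 5) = c*(c - 5)*(c - 1)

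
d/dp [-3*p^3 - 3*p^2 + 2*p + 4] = -9*p^2 - 6*p + 2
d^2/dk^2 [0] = 0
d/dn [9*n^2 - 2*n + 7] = 18*n - 2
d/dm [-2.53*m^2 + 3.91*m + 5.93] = 3.91 - 5.06*m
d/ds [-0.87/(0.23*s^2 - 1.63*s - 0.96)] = (0.4002*s - 1.4181)/(-0.23*s^2 + 1.63*s + 0.96)^2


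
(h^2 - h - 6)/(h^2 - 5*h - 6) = (-h^2 + h + 6)/(-h^2 + 5*h + 6)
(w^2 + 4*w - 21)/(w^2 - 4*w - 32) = (-w^2 - 4*w + 21)/(-w^2 + 4*w + 32)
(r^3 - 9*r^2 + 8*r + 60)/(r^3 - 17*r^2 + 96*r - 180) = (r + 2)/(r - 6)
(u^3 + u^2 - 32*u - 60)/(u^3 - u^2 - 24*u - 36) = (u + 5)/(u + 3)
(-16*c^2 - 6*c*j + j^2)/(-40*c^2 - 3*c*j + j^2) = (2*c + j)/(5*c + j)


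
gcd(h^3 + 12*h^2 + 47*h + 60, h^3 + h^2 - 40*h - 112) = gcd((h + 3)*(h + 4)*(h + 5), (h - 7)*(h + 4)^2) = h + 4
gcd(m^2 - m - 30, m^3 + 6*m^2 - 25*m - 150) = m + 5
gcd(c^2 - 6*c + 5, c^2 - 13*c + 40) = c - 5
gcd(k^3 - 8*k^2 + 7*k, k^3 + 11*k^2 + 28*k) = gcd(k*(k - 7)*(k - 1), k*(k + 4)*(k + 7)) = k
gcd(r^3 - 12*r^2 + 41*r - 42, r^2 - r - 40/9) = 1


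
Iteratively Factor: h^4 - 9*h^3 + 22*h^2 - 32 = (h - 4)*(h^3 - 5*h^2 + 2*h + 8) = (h - 4)*(h - 2)*(h^2 - 3*h - 4) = (h - 4)*(h - 2)*(h + 1)*(h - 4)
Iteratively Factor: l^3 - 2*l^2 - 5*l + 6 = (l + 2)*(l^2 - 4*l + 3) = (l - 1)*(l + 2)*(l - 3)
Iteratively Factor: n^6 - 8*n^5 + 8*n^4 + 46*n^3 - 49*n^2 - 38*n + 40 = (n + 2)*(n^5 - 10*n^4 + 28*n^3 - 10*n^2 - 29*n + 20) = (n - 5)*(n + 2)*(n^4 - 5*n^3 + 3*n^2 + 5*n - 4) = (n - 5)*(n - 1)*(n + 2)*(n^3 - 4*n^2 - n + 4) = (n - 5)*(n - 4)*(n - 1)*(n + 2)*(n^2 - 1) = (n - 5)*(n - 4)*(n - 1)^2*(n + 2)*(n + 1)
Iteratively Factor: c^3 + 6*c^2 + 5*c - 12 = (c - 1)*(c^2 + 7*c + 12) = (c - 1)*(c + 4)*(c + 3)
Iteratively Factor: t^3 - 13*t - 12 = (t - 4)*(t^2 + 4*t + 3) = (t - 4)*(t + 1)*(t + 3)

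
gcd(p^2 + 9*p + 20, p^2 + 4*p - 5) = p + 5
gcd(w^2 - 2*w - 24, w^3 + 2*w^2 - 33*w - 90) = w - 6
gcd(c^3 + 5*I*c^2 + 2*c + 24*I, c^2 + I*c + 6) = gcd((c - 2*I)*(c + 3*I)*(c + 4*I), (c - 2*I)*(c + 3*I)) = c^2 + I*c + 6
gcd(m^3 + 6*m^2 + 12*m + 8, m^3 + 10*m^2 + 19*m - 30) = 1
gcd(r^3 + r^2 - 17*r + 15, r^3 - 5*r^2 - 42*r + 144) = r - 3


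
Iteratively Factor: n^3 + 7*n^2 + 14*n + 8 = (n + 1)*(n^2 + 6*n + 8) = (n + 1)*(n + 4)*(n + 2)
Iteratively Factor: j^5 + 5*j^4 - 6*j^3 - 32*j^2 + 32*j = (j + 4)*(j^4 + j^3 - 10*j^2 + 8*j) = (j - 1)*(j + 4)*(j^3 + 2*j^2 - 8*j) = (j - 2)*(j - 1)*(j + 4)*(j^2 + 4*j) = j*(j - 2)*(j - 1)*(j + 4)*(j + 4)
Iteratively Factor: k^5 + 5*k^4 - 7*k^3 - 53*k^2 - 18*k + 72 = (k - 1)*(k^4 + 6*k^3 - k^2 - 54*k - 72) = (k - 1)*(k + 2)*(k^3 + 4*k^2 - 9*k - 36) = (k - 1)*(k + 2)*(k + 3)*(k^2 + k - 12) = (k - 3)*(k - 1)*(k + 2)*(k + 3)*(k + 4)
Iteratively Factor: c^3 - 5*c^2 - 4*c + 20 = (c - 2)*(c^2 - 3*c - 10) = (c - 5)*(c - 2)*(c + 2)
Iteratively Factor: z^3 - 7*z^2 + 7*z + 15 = (z + 1)*(z^2 - 8*z + 15) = (z - 3)*(z + 1)*(z - 5)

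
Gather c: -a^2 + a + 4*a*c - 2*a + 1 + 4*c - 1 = -a^2 - a + c*(4*a + 4)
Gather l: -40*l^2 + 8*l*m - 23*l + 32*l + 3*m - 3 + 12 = -40*l^2 + l*(8*m + 9) + 3*m + 9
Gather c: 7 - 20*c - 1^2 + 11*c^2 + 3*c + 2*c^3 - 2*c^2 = 2*c^3 + 9*c^2 - 17*c + 6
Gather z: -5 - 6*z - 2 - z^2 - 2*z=-z^2 - 8*z - 7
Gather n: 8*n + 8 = 8*n + 8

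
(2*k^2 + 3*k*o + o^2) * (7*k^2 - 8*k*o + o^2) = 14*k^4 + 5*k^3*o - 15*k^2*o^2 - 5*k*o^3 + o^4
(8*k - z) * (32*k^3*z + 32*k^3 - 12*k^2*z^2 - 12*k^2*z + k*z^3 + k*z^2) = 256*k^4*z + 256*k^4 - 128*k^3*z^2 - 128*k^3*z + 20*k^2*z^3 + 20*k^2*z^2 - k*z^4 - k*z^3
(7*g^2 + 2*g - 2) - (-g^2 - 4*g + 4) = 8*g^2 + 6*g - 6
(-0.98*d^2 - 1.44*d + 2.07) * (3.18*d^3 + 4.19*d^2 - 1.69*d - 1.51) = -3.1164*d^5 - 8.6854*d^4 + 2.2052*d^3 + 12.5867*d^2 - 1.3239*d - 3.1257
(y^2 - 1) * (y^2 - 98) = y^4 - 99*y^2 + 98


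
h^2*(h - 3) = h^3 - 3*h^2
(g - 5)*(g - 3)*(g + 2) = g^3 - 6*g^2 - g + 30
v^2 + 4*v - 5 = (v - 1)*(v + 5)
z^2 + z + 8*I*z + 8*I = (z + 1)*(z + 8*I)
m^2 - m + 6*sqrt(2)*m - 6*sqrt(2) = (m - 1)*(m + 6*sqrt(2))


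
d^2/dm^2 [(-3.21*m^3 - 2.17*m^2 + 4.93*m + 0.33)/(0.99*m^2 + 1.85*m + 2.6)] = (3.5527136788005e-15*m^5 + 12.165126*m^3 - 57.186522*m^2 - 202.71015*m - 76.20499)/(0.970299*m^6 + 5.439555*m^5 + 17.809605*m^4 + 34.903025*m^3 + 46.7727*m^2 + 37.518*m + 17.576)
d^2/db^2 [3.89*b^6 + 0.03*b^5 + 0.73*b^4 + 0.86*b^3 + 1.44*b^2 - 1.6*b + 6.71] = 116.7*b^4 + 0.6*b^3 + 8.76*b^2 + 5.16*b + 2.88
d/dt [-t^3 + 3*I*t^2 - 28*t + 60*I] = -3*t^2 + 6*I*t - 28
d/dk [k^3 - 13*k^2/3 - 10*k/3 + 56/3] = 3*k^2 - 26*k/3 - 10/3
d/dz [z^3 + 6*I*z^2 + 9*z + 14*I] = 3*z^2 + 12*I*z + 9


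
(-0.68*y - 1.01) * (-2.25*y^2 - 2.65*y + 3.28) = 1.53*y^3 + 4.0745*y^2 + 0.4461*y - 3.3128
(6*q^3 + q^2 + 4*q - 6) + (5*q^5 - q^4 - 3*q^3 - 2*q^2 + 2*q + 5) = 5*q^5 - q^4 + 3*q^3 - q^2 + 6*q - 1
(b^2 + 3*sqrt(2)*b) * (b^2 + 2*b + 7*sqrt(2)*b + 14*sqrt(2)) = b^4 + 2*b^3 + 10*sqrt(2)*b^3 + 20*sqrt(2)*b^2 + 42*b^2 + 84*b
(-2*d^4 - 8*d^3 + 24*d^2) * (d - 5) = -2*d^5 + 2*d^4 + 64*d^3 - 120*d^2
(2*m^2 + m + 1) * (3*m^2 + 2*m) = 6*m^4 + 7*m^3 + 5*m^2 + 2*m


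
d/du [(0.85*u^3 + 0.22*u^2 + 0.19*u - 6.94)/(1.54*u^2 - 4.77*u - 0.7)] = (1.309*u^4 - 8.109*u^3 - 3.127*u^2 + 21.0672*u - 33.2368)/(2.3716*u^4 - 14.6916*u^3 + 20.5969*u^2 + 6.678*u + 0.49)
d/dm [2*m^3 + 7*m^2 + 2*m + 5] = 6*m^2 + 14*m + 2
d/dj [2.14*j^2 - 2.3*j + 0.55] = 4.28*j - 2.3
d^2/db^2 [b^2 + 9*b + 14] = 2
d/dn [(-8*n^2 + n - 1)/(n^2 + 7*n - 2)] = (-57*n^2 + 34*n + 5)/(n^4 + 14*n^3 + 45*n^2 - 28*n + 4)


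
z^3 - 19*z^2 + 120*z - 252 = (z - 7)*(z - 6)^2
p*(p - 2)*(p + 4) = p^3 + 2*p^2 - 8*p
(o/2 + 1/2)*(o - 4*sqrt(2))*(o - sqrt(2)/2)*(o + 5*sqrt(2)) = o^4/2 + sqrt(2)*o^3/4 + o^3/2 - 41*o^2/2 + sqrt(2)*o^2/4 - 41*o/2 + 10*sqrt(2)*o + 10*sqrt(2)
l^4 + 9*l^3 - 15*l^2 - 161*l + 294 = (l - 3)*(l - 2)*(l + 7)^2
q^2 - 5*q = q*(q - 5)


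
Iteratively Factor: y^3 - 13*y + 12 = (y + 4)*(y^2 - 4*y + 3) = (y - 1)*(y + 4)*(y - 3)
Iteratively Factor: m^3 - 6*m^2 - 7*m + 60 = (m - 4)*(m^2 - 2*m - 15) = (m - 4)*(m + 3)*(m - 5)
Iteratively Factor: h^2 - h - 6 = (h + 2)*(h - 3)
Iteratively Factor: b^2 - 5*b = (b)*(b - 5)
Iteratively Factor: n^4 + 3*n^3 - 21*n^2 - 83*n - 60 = (n + 3)*(n^3 - 21*n - 20) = (n + 1)*(n + 3)*(n^2 - n - 20) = (n - 5)*(n + 1)*(n + 3)*(n + 4)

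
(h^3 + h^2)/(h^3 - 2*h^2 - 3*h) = h/(h - 3)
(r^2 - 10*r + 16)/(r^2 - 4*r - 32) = (r - 2)/(r + 4)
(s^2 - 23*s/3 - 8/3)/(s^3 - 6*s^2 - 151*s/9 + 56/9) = 3*(3*s + 1)/(9*s^2 + 18*s - 7)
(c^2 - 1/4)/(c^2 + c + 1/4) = (2*c - 1)/(2*c + 1)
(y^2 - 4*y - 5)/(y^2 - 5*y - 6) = (y - 5)/(y - 6)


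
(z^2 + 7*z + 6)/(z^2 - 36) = (z + 1)/(z - 6)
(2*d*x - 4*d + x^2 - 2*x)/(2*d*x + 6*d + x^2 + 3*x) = (x - 2)/(x + 3)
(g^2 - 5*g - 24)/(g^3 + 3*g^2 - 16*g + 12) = (g^2 - 5*g - 24)/(g^3 + 3*g^2 - 16*g + 12)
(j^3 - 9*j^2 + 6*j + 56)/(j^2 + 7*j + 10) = (j^2 - 11*j + 28)/(j + 5)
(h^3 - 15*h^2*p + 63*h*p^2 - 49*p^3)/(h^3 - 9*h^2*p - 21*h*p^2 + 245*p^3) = (h - p)/(h + 5*p)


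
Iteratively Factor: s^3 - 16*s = (s)*(s^2 - 16) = s*(s - 4)*(s + 4)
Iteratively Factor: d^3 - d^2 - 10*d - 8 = (d + 1)*(d^2 - 2*d - 8) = (d - 4)*(d + 1)*(d + 2)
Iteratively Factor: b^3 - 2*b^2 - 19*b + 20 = (b - 1)*(b^2 - b - 20) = (b - 5)*(b - 1)*(b + 4)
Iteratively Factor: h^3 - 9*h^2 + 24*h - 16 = (h - 4)*(h^2 - 5*h + 4) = (h - 4)*(h - 1)*(h - 4)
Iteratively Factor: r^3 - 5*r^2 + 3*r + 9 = (r - 3)*(r^2 - 2*r - 3) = (r - 3)^2*(r + 1)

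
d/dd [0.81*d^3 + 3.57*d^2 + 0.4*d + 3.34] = 2.43*d^2 + 7.14*d + 0.4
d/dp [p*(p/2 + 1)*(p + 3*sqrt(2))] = 3*p^2/2 + 2*p + 3*sqrt(2)*p + 3*sqrt(2)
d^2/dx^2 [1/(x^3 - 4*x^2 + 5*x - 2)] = 2*(6*x^2 - 20*x + 17)/(x^7 - 10*x^6 + 42*x^5 - 96*x^4 + 129*x^3 - 102*x^2 + 44*x - 8)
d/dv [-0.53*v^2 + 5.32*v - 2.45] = 5.32 - 1.06*v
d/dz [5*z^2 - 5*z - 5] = 10*z - 5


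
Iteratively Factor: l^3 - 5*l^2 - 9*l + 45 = (l + 3)*(l^2 - 8*l + 15) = (l - 3)*(l + 3)*(l - 5)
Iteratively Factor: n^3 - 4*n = (n - 2)*(n^2 + 2*n) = (n - 2)*(n + 2)*(n)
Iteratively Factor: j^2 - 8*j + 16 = (j - 4)*(j - 4)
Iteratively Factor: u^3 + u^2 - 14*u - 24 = (u - 4)*(u^2 + 5*u + 6) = (u - 4)*(u + 3)*(u + 2)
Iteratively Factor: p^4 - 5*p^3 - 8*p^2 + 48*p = (p - 4)*(p^3 - p^2 - 12*p) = p*(p - 4)*(p^2 - p - 12) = p*(p - 4)*(p + 3)*(p - 4)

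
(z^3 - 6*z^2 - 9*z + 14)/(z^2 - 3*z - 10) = (z^2 - 8*z + 7)/(z - 5)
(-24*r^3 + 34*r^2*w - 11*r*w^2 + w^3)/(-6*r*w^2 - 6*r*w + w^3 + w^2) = (4*r^2 - 5*r*w + w^2)/(w*(w + 1))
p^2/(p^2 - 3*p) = p/(p - 3)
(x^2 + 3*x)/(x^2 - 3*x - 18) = x/(x - 6)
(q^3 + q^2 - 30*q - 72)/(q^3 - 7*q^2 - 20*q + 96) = (q^2 - 3*q - 18)/(q^2 - 11*q + 24)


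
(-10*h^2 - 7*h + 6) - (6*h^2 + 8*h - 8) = -16*h^2 - 15*h + 14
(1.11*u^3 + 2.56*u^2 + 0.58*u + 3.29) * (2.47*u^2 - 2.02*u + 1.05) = 2.7417*u^5 + 4.081*u^4 - 2.5731*u^3 + 9.6427*u^2 - 6.0368*u + 3.4545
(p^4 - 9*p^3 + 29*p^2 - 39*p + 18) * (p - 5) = p^5 - 14*p^4 + 74*p^3 - 184*p^2 + 213*p - 90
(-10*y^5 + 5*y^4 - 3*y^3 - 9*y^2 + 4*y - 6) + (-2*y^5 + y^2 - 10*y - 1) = -12*y^5 + 5*y^4 - 3*y^3 - 8*y^2 - 6*y - 7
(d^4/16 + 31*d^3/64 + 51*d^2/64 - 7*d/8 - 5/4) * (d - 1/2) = d^5/16 + 29*d^4/64 + 71*d^3/128 - 163*d^2/128 - 13*d/16 + 5/8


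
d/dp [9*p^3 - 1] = 27*p^2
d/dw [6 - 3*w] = -3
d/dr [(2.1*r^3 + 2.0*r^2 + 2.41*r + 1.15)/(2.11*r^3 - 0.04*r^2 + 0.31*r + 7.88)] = (-4.304*r^4 - 8.8682*r^3 + 43.0809*r^2 + 31.612*r + 18.6343)/(4.4521*r^6 - 0.1688*r^5 + 1.3098*r^4 + 33.2288*r^3 - 0.5343*r^2 + 4.8856*r + 62.0944)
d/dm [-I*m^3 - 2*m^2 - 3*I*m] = -3*I*m^2 - 4*m - 3*I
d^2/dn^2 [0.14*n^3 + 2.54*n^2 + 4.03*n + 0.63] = 0.84*n + 5.08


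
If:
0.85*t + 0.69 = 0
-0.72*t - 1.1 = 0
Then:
No Solution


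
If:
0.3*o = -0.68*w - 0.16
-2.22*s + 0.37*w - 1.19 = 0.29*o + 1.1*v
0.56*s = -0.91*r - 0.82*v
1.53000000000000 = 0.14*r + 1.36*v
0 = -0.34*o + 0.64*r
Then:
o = -0.85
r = -0.45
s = -0.98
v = 1.17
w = 0.14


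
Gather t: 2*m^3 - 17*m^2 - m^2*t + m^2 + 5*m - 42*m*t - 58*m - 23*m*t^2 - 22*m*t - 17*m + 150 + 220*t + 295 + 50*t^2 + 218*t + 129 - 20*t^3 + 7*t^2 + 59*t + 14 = 2*m^3 - 16*m^2 - 70*m - 20*t^3 + t^2*(57 - 23*m) + t*(-m^2 - 64*m + 497) + 588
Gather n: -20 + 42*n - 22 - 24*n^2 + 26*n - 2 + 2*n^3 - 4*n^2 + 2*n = 2*n^3 - 28*n^2 + 70*n - 44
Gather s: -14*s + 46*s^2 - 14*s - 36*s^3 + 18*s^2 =-36*s^3 + 64*s^2 - 28*s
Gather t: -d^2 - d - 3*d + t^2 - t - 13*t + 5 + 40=-d^2 - 4*d + t^2 - 14*t + 45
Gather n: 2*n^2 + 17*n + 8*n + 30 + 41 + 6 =2*n^2 + 25*n + 77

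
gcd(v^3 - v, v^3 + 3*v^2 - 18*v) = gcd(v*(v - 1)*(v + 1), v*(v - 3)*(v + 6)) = v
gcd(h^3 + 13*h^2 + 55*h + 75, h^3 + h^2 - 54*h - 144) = h + 3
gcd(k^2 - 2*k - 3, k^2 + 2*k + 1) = k + 1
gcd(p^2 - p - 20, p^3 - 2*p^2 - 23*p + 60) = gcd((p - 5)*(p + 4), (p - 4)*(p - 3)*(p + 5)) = 1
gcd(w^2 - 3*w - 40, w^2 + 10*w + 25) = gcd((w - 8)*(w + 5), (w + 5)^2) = w + 5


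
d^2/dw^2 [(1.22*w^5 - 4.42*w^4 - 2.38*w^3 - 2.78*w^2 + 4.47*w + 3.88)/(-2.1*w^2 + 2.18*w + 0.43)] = (-32.2812*w^7 + 128.34696*w^6 - 171.153816*w^5 + 67.777248*w^4 + 74.7293520000001*w^3 - 64.409592*w^2 + 84.997752*w - 34.477504)/(9.261*w^6 - 28.8414*w^5 + 24.25122*w^4 + 1.451008*w^3 - 4.965726*w^2 - 1.209246*w - 0.079507)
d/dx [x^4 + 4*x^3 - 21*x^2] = 2*x*(2*x^2 + 6*x - 21)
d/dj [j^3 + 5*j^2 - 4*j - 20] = 3*j^2 + 10*j - 4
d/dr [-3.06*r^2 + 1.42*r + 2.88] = 1.42 - 6.12*r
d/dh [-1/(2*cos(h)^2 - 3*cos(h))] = (3 - 4*cos(h))*sin(h)/((2*cos(h) - 3)^2*cos(h)^2)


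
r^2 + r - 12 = (r - 3)*(r + 4)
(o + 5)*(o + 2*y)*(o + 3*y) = o^3 + 5*o^2*y + 5*o^2 + 6*o*y^2 + 25*o*y + 30*y^2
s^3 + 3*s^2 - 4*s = s*(s - 1)*(s + 4)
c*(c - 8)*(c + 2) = c^3 - 6*c^2 - 16*c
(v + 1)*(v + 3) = v^2 + 4*v + 3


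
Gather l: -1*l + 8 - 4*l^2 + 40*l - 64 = -4*l^2 + 39*l - 56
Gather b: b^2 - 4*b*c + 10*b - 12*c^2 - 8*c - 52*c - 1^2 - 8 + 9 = b^2 + b*(10 - 4*c) - 12*c^2 - 60*c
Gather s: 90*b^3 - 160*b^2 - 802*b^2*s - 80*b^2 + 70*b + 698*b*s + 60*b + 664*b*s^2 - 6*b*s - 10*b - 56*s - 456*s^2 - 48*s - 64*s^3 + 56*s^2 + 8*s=90*b^3 - 240*b^2 + 120*b - 64*s^3 + s^2*(664*b - 400) + s*(-802*b^2 + 692*b - 96)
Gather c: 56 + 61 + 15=132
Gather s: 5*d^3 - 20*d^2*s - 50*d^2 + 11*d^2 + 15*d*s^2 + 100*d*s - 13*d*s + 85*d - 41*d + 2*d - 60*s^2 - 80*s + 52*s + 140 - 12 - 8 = 5*d^3 - 39*d^2 + 46*d + s^2*(15*d - 60) + s*(-20*d^2 + 87*d - 28) + 120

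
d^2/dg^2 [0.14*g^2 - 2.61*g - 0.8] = 0.280000000000000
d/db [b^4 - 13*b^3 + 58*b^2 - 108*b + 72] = 4*b^3 - 39*b^2 + 116*b - 108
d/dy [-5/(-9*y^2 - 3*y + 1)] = 15*(-6*y - 1)/(9*y^2 + 3*y - 1)^2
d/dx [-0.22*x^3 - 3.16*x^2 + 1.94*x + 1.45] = -0.66*x^2 - 6.32*x + 1.94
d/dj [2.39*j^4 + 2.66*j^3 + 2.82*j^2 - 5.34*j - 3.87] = 9.56*j^3 + 7.98*j^2 + 5.64*j - 5.34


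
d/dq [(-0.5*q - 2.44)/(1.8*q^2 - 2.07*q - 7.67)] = (0.9*q^2 + 8.784*q - 1.2158)/(3.24*q^4 - 7.452*q^3 - 23.3271*q^2 + 31.7538*q + 58.8289)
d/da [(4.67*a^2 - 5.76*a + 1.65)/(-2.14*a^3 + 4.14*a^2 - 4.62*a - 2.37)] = (9.9938*a^4 - 24.6528*a^3 + 12.864*a^2 - 35.7978*a + 21.2742)/(4.5796*a^6 - 17.7192*a^5 + 36.9132*a^4 - 28.11*a^3 + 1.7208*a^2 + 21.8988*a + 5.6169)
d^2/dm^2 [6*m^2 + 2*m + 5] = 12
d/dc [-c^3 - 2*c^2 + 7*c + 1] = -3*c^2 - 4*c + 7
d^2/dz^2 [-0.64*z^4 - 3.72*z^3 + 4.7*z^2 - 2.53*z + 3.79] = -7.68*z^2 - 22.32*z + 9.4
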